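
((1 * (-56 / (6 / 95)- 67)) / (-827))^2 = 8185321 / 6155361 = 1.33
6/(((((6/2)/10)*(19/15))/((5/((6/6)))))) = 1500/19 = 78.95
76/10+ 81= 443/5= 88.60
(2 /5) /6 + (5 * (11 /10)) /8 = 181 /240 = 0.75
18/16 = 9/8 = 1.12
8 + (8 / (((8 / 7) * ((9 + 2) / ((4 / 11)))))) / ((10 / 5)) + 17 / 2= 4021 / 242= 16.62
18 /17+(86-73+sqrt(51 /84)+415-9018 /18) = -1223 /17+sqrt(119) /14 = -71.16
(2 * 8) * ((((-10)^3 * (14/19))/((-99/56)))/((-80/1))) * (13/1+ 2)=-784000/627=-1250.40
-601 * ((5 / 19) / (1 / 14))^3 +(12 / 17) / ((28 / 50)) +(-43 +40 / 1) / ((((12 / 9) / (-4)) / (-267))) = -26491367213 / 816221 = -32456.12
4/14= 2/7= 0.29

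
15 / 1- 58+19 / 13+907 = 11251 / 13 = 865.46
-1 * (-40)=40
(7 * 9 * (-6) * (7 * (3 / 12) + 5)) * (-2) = 5103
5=5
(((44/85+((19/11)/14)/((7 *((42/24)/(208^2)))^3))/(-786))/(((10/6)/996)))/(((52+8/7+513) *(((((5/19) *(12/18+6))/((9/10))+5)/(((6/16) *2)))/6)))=-1603764078193723548634452/339315346860846125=-4726470.80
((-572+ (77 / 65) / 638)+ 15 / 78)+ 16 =-1047694 / 1885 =-555.81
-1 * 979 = -979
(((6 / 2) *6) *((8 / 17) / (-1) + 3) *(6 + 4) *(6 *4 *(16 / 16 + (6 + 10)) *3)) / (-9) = -61920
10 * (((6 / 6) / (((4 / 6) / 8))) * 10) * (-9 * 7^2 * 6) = -3175200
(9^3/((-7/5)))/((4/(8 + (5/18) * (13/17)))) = -145395/136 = -1069.08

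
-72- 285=-357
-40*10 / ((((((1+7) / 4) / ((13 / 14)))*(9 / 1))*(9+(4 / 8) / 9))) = -2600 / 1141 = -2.28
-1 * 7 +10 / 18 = -58 / 9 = -6.44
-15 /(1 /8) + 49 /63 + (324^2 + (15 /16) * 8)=1887557 /18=104864.28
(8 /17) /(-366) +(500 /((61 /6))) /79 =152684 /245769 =0.62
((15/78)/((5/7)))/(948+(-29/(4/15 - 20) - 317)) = 1036/2433743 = 0.00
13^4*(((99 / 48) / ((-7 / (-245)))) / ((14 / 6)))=14137695 / 16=883605.94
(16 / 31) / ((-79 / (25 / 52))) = -100 / 31837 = -0.00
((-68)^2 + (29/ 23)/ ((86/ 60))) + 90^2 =12584906/ 989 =12724.88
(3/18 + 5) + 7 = 73/6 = 12.17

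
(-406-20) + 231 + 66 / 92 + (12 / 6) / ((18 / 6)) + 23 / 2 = -12566 / 69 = -182.12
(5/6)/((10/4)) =1/3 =0.33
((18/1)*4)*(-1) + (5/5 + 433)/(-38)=-1585/19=-83.42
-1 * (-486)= 486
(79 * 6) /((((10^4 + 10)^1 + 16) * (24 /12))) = 79 /3342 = 0.02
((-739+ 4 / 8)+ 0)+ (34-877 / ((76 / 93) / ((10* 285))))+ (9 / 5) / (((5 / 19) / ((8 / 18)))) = -3059238.96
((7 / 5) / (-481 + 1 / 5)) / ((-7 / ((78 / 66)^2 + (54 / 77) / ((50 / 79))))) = 26519 / 25452350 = 0.00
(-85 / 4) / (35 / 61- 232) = 5185 / 56468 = 0.09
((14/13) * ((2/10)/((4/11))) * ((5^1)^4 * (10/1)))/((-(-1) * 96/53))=2550625/1248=2043.77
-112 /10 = -56 /5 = -11.20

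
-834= -834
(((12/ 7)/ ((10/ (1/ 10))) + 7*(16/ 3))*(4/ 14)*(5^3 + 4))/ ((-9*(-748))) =843187/ 4123350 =0.20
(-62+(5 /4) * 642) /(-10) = -74.05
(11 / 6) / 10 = 11 / 60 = 0.18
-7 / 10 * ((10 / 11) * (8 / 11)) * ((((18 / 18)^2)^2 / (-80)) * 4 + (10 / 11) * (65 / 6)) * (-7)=633766 / 19965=31.74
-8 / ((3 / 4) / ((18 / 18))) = -32 / 3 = -10.67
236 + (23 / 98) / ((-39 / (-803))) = 920461 / 3822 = 240.83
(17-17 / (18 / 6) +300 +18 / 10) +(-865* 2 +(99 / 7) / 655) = -19488704 / 13755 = -1416.85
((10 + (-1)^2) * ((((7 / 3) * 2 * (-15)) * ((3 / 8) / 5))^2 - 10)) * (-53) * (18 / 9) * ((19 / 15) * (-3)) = 3112637 / 40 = 77815.92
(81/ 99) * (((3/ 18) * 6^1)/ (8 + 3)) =9/ 121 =0.07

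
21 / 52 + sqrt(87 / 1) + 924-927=6.73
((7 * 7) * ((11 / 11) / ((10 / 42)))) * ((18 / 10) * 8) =74088 / 25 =2963.52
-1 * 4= -4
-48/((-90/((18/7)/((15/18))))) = 288/175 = 1.65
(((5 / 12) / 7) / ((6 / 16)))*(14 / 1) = 20 / 9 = 2.22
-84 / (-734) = 0.11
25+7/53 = 1332/53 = 25.13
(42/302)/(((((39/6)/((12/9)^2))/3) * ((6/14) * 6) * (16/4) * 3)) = 196/53001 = 0.00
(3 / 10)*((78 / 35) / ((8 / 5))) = 117 / 280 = 0.42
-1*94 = -94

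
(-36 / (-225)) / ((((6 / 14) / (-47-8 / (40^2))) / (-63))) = 1381947 / 1250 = 1105.56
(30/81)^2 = 100/729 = 0.14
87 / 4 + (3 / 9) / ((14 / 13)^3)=181243 / 8232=22.02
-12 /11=-1.09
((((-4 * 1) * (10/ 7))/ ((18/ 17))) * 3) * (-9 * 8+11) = 20740/ 21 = 987.62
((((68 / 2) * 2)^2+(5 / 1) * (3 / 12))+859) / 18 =21937 / 72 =304.68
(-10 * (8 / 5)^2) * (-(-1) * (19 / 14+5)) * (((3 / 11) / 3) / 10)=-1.48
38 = 38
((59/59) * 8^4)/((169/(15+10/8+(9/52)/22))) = 9522688/24167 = 394.04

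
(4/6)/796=1/1194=0.00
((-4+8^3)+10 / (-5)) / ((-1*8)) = -253 / 4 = -63.25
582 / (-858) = -97 / 143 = -0.68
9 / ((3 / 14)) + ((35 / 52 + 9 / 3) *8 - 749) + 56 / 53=-466149 / 689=-676.56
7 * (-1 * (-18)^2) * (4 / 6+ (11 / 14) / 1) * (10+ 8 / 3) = -41724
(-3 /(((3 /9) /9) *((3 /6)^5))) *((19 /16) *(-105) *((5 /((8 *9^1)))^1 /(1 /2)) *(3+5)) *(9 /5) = 646380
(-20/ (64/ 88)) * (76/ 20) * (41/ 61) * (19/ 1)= -162811/ 122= -1334.52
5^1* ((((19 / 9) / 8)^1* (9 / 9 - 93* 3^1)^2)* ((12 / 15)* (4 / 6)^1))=1468396 / 27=54385.04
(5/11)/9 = 5/99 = 0.05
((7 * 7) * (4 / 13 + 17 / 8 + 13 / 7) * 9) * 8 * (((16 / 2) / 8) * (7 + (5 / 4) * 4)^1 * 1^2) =2360988 / 13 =181614.46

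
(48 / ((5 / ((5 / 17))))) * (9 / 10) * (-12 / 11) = -2592 / 935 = -2.77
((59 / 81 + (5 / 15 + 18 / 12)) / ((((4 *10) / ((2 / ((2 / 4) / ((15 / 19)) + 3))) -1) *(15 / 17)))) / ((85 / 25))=83 / 6966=0.01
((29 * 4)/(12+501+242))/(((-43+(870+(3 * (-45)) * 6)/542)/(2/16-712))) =8951401/3510146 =2.55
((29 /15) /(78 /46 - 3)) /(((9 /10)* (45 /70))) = -9338 /3645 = -2.56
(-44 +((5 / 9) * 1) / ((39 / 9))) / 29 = -1.51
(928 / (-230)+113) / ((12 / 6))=12531 / 230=54.48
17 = 17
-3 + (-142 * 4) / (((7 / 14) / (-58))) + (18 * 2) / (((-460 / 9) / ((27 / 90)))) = 65884.79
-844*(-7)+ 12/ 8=11819/ 2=5909.50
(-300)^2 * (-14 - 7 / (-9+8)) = -630000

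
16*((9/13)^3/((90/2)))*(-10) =-2592/2197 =-1.18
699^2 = 488601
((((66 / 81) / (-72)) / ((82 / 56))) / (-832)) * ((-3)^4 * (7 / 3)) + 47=14429915 / 307008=47.00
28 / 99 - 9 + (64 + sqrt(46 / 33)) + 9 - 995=-92141 / 99 + sqrt(1518) / 33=-929.54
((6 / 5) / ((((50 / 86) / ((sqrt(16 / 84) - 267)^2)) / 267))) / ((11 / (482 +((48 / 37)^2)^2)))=31235699910780028068 / 18038799625 - 22283300483485488 * sqrt(21) / 18038799625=1725923323.44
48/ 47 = 1.02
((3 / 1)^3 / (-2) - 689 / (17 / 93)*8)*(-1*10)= 5128455 / 17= 301673.82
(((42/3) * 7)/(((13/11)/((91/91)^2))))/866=539/5629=0.10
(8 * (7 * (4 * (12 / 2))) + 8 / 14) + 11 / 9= 84785 / 63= 1345.79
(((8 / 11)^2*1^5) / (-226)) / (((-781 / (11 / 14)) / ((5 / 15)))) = 0.00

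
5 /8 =0.62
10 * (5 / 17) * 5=250 / 17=14.71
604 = 604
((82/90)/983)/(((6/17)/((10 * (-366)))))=-9.61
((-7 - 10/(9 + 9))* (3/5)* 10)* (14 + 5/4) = -691.33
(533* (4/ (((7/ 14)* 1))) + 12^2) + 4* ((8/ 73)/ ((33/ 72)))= 3540392/ 803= 4408.96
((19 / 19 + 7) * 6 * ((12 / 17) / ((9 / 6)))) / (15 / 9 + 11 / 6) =768 / 119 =6.45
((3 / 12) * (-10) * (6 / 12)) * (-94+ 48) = 115 / 2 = 57.50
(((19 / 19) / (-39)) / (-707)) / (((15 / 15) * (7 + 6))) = 1 / 358449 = 0.00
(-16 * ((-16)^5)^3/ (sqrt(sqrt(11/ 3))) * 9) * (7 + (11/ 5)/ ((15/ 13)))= 36967275123713941438464 * 11^(3/ 4) * 3^(1/ 4)/ 275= 1068586229814185499450.56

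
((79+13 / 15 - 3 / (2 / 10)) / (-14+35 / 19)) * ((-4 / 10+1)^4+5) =-8467046 / 309375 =-27.37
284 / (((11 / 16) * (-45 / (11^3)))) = -549824 / 45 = -12218.31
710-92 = 618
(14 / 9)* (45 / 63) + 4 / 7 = 106 / 63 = 1.68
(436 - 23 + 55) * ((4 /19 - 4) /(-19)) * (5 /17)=168480 /6137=27.45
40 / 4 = 10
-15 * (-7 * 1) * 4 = 420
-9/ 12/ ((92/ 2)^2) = -3/ 8464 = -0.00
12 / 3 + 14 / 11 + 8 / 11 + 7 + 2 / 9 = 119 / 9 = 13.22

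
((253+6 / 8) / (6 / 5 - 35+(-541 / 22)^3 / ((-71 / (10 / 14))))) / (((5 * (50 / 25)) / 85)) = 57071516425 / 3064153061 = 18.63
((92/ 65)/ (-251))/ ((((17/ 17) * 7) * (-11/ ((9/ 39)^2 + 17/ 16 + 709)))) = 0.05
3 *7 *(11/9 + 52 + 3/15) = 16828/15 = 1121.87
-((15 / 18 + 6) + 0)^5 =-115856201 / 7776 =-14899.20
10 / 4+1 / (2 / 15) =10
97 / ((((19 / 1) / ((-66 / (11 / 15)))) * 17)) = -8730 / 323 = -27.03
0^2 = 0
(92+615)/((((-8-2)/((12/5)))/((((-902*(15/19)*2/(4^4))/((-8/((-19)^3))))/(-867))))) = -345322131/369920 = -933.50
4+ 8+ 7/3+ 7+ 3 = 73/3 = 24.33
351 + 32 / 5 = 1787 / 5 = 357.40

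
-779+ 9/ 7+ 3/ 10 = -54419/ 70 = -777.41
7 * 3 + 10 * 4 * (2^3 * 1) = 341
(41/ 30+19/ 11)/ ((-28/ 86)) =-43903/ 4620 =-9.50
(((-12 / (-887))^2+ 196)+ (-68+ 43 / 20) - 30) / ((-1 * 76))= -1575901187 / 1195888880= -1.32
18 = 18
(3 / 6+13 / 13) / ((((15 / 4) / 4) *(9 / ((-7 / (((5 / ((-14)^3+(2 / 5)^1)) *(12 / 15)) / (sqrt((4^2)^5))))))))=196661248 / 225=874049.99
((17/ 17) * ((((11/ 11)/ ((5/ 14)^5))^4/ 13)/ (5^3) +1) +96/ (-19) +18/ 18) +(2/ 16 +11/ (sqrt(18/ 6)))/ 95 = 11 * sqrt(3)/ 285 +12717502948594248089160677/ 23555755615234375000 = 539889.47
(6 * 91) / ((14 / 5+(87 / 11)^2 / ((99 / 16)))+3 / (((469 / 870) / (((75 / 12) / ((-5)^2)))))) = 38.18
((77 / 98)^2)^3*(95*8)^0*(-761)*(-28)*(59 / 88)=7231028849 / 2151296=3361.24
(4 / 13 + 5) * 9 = 621 / 13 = 47.77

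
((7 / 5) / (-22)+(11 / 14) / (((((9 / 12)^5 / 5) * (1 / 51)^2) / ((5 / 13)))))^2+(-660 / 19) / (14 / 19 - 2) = 20034710507532574351 / 73045872900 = 274275735.40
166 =166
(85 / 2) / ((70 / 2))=17 / 14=1.21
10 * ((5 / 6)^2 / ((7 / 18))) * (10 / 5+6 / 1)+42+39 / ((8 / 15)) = 14447 / 56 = 257.98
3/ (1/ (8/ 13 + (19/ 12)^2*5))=24617/ 624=39.45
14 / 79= 0.18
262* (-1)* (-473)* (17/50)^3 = 304424219/62500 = 4870.79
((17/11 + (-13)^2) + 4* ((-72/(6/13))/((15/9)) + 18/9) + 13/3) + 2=-189.52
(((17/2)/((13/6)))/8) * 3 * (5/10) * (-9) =-1377/208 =-6.62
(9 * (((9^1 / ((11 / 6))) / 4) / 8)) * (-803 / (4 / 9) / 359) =-159651 / 22976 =-6.95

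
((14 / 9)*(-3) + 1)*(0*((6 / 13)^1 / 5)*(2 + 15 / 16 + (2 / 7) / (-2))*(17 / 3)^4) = 0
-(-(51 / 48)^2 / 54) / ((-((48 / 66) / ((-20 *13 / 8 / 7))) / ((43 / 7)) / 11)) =97738355 / 10838016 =9.02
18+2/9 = 18.22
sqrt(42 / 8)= 2.29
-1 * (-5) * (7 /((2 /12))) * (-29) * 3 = -18270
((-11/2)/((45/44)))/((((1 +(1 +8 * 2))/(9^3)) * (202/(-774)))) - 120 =360843/505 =714.54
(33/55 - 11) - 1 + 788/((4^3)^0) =3883/5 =776.60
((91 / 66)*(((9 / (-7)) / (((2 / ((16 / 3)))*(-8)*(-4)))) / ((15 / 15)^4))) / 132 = -13 / 11616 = -0.00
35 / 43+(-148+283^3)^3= 500654204414216054535752 / 43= 11643121032888745454319.81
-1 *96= -96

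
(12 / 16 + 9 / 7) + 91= 93.04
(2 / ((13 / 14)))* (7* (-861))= -168756 / 13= -12981.23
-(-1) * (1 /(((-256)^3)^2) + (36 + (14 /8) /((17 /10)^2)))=2977723778622030113 /81346268269379584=36.61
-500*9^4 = -3280500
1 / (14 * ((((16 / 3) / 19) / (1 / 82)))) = 57 / 18368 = 0.00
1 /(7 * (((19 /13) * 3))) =13 /399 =0.03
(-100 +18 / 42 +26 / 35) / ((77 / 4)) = -13836 / 2695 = -5.13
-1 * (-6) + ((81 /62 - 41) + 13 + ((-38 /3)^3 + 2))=-3433357 /1674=-2050.99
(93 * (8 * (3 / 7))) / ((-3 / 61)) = -45384 / 7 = -6483.43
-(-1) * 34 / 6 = 17 / 3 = 5.67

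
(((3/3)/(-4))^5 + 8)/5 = 8191/5120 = 1.60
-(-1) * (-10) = -10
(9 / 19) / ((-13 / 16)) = -144 / 247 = -0.58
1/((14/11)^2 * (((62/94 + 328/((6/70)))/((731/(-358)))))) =-0.00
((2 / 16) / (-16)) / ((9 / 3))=-1 / 384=-0.00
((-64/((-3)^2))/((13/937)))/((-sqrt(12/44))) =59968 * sqrt(33)/351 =981.45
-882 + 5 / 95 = -16757 / 19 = -881.95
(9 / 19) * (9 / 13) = 81 / 247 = 0.33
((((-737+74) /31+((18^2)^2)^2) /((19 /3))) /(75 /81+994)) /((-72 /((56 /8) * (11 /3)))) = -78913937531583 /126578456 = -623438.93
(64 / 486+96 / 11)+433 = 1181089 / 2673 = 441.86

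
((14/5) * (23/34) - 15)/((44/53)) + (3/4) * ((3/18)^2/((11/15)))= -235743/14960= -15.76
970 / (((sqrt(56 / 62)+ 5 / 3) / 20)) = 9021000 / 523 -349200 * sqrt(217) / 523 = 7412.93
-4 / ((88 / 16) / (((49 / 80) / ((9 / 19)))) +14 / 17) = -31654 / 40177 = -0.79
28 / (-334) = -0.08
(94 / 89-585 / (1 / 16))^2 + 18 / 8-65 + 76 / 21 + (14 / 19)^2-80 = 21038728767745681 / 240196404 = 87589690.84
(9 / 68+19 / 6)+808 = 165505 / 204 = 811.30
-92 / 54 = -46 / 27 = -1.70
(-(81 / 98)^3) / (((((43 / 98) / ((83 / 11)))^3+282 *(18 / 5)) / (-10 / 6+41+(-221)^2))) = -74266592310133245 / 2731707542246989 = -27.19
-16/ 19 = -0.84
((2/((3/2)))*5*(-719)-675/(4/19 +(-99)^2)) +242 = -2542727317/558669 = -4551.40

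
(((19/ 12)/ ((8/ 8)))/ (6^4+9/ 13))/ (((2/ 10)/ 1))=1235/ 202284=0.01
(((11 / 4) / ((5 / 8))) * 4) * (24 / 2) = 1056 / 5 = 211.20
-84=-84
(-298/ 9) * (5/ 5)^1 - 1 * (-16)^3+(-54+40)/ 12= 4061.72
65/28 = 2.32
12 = 12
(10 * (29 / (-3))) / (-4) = 145 / 6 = 24.17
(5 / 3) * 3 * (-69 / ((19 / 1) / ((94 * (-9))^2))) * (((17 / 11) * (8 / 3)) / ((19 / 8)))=-89550385920 / 3971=-22551091.90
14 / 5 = 2.80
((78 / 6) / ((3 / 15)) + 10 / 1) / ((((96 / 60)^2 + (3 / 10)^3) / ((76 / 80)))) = 71250 / 2587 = 27.54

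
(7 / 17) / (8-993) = -7 / 16745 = -0.00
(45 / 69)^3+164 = 1998763 / 12167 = 164.28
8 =8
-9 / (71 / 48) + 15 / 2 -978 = -138675 / 142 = -976.58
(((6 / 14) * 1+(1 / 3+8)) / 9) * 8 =1472 / 189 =7.79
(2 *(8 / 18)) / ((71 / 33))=88 / 213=0.41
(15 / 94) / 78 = 0.00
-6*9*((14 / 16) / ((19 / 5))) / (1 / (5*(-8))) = 9450 / 19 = 497.37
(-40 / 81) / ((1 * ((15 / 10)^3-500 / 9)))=0.01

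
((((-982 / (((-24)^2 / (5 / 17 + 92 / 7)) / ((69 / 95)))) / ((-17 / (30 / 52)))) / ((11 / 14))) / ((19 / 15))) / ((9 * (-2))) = -2315065 / 73447616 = -0.03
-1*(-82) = 82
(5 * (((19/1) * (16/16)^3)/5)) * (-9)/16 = -171/16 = -10.69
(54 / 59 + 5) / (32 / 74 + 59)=12913 / 129741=0.10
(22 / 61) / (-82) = -11 / 2501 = -0.00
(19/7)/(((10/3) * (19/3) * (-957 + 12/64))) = -8/59535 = -0.00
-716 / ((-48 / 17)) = 3043 / 12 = 253.58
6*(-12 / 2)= -36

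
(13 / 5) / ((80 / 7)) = 91 / 400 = 0.23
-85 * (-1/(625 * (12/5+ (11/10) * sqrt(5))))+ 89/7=374 * sqrt(5)/725+ 58813/5075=12.74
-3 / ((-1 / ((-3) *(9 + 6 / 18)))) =-84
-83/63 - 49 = -3170/63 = -50.32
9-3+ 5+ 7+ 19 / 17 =325 / 17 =19.12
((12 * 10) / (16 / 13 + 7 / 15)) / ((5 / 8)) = 37440 / 331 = 113.11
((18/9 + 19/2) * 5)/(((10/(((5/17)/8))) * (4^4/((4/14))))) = 115/487424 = 0.00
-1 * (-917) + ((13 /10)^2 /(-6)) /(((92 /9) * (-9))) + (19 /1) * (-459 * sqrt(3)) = 50618569 /55200-8721 * sqrt(3) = -14188.21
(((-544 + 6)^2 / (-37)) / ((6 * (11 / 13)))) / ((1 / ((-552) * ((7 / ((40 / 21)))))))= 6360966066 / 2035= 3125781.85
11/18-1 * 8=-133/18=-7.39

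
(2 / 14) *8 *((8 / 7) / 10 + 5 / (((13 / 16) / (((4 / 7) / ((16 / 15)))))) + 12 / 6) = 19696 / 3185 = 6.18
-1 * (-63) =63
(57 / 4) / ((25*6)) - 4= -781 / 200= -3.90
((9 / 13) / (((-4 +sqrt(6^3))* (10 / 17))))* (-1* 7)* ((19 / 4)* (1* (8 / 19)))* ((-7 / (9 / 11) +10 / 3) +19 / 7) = 1343 / 1625 +4029* sqrt(6) / 3250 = 3.86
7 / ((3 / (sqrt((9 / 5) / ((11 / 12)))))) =14* sqrt(165) / 55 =3.27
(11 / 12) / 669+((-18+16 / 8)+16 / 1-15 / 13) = -120277 / 104364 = -1.15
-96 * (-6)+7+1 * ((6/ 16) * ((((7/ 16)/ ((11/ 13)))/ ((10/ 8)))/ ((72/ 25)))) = 4925639/ 8448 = 583.05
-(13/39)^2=-1/9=-0.11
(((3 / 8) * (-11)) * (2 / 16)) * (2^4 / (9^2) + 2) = -979 / 864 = -1.13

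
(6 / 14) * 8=24 / 7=3.43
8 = 8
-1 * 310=-310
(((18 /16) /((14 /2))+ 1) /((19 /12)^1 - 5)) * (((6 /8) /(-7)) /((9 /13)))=845 /16072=0.05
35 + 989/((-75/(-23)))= 25372/75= 338.29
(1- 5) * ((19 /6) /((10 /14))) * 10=-177.33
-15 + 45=30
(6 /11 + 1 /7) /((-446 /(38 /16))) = -1007 /274736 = -0.00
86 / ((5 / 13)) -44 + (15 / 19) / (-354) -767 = -6584779 / 11210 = -587.40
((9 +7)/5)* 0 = 0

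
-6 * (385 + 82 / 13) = -30522 / 13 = -2347.85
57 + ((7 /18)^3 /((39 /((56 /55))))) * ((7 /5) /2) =891328657 /15637050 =57.00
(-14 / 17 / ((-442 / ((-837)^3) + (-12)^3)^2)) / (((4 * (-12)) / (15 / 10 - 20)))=-29684603837106960777 / 279260253489240675244025408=-0.00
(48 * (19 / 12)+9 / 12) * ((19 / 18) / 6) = 5833 / 432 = 13.50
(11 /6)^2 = 121 /36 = 3.36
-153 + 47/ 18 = -2707/ 18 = -150.39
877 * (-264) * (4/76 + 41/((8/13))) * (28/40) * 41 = -443063100.24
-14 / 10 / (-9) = 0.16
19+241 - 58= 202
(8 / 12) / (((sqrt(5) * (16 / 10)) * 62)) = sqrt(5) / 744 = 0.00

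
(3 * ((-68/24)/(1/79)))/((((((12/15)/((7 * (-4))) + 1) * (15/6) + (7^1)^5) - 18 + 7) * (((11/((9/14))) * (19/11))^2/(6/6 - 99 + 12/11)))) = 3410667/769087396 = 0.00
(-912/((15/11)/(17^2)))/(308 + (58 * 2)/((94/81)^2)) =-2134812944/4353205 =-490.40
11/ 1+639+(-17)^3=-4263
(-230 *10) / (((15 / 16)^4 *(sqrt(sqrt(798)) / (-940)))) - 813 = -813 + 566755328 *798^(3 / 4) / 161595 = 525773.67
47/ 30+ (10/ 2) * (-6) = -853/ 30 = -28.43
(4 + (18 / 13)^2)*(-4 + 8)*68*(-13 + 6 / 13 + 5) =-26656000 / 2197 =-12132.91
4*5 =20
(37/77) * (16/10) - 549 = -211069/385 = -548.23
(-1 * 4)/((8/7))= -7/2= -3.50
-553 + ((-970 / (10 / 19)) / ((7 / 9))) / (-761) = -2929244 / 5327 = -549.89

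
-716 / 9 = -79.56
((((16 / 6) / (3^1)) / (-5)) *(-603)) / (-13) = -536 / 65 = -8.25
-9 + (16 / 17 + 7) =-1.06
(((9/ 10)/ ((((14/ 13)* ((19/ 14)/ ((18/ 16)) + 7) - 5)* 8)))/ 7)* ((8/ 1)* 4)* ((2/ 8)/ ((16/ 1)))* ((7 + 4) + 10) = 3159/ 71840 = 0.04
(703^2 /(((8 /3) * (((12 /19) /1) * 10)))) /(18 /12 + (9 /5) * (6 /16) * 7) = 9389971 /1992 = 4713.84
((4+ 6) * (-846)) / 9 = -940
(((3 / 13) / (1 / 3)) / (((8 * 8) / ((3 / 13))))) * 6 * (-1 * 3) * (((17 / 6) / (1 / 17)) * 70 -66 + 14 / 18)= -401733 / 2704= -148.57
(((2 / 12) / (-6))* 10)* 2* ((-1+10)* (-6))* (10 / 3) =100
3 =3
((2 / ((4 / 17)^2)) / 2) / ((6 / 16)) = 289 / 6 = 48.17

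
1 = 1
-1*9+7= -2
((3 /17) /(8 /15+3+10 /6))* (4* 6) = 180 /221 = 0.81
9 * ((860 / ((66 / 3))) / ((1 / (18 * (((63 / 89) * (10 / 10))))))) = 4388580 / 979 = 4482.72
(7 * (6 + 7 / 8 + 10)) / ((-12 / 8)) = -315 / 4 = -78.75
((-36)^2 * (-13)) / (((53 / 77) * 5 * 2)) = -648648 / 265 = -2447.73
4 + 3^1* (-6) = -14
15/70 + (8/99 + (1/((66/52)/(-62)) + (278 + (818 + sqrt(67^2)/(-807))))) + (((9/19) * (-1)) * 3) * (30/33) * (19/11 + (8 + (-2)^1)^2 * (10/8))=76909176475/77922306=987.00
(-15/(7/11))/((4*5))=-33/28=-1.18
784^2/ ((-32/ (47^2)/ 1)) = -42430472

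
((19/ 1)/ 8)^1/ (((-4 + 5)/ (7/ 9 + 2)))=6.60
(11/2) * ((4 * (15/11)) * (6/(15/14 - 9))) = -840/37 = -22.70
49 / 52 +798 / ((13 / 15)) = 47929 / 52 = 921.71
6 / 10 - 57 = -56.40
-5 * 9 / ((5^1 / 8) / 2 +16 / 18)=-6480 / 173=-37.46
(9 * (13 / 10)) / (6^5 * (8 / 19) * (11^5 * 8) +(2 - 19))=2223 / 801492845410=0.00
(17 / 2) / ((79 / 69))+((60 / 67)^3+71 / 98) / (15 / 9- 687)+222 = 1098337075287327 / 4787410692176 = 229.42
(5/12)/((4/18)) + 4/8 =19/8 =2.38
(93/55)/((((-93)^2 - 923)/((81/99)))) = 837/4674230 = 0.00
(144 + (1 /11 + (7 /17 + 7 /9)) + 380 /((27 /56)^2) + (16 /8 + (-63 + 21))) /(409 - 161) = 237196307 /33808104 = 7.02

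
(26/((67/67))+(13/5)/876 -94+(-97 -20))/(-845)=810287/3701100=0.22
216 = 216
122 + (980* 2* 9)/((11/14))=248302/11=22572.91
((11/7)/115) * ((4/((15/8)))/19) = 352/229425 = 0.00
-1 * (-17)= 17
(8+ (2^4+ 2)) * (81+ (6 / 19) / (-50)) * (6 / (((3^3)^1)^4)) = 0.02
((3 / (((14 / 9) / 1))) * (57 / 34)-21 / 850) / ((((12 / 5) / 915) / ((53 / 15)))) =4322.10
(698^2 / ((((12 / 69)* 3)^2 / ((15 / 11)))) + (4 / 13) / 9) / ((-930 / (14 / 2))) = -87950676317 / 4787640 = -18370.36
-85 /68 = -1.25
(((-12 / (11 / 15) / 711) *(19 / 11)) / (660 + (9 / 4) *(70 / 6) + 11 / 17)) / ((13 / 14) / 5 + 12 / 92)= -41602400 / 227264087479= -0.00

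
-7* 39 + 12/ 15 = -1361/ 5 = -272.20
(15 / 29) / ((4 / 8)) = 30 / 29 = 1.03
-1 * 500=-500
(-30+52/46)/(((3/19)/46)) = -25232/3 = -8410.67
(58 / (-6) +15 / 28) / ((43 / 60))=-12.74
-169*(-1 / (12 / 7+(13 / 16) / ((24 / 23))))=454272 / 6701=67.79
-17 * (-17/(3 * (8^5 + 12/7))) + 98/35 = 9644411/3440820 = 2.80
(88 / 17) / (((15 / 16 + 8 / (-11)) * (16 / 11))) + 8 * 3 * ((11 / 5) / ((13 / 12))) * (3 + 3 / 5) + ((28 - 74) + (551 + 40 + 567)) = 266649296 / 204425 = 1304.39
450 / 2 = 225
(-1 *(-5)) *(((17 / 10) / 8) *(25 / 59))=425 / 944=0.45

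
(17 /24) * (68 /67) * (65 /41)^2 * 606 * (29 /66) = 3576382225 /7433382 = 481.12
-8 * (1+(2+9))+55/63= -5993/63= -95.13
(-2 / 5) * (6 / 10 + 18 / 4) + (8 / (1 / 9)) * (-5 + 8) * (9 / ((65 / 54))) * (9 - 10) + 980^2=311604457 / 325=958782.94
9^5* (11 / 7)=649539 / 7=92791.29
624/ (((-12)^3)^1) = -13/ 36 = -0.36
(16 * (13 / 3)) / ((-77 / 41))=-8528 / 231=-36.92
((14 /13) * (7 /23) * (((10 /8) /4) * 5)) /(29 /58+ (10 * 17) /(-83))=-101675 /307372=-0.33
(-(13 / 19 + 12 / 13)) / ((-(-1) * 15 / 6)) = -794 / 1235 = -0.64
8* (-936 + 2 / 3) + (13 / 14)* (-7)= -44935 / 6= -7489.17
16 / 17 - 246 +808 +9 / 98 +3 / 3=939679 / 1666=564.03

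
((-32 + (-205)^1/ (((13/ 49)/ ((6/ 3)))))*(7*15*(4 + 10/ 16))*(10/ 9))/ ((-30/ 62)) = 411606685/ 234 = 1759002.93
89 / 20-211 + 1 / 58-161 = -213169 / 580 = -367.53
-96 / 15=-32 / 5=-6.40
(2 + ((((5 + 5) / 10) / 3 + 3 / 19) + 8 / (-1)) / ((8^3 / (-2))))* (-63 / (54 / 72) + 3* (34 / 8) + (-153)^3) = -35353255993 / 4864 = -7268350.33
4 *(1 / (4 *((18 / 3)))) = 1 / 6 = 0.17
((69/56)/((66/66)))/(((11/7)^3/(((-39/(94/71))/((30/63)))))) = -196601769/10009120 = -19.64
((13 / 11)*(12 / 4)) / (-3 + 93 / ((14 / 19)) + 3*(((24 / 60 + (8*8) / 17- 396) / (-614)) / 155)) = 736139950 / 25585450187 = 0.03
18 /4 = 9 /2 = 4.50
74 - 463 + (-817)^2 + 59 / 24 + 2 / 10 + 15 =80054119 / 120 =667117.66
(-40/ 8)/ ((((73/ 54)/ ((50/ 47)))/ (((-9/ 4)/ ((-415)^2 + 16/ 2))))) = 1125/ 21886349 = 0.00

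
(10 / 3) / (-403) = -10 / 1209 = -0.01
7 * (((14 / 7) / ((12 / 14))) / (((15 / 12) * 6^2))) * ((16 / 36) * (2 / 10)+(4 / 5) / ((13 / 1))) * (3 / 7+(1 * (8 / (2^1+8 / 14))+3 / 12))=29414 / 142155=0.21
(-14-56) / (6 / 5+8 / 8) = -350 / 11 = -31.82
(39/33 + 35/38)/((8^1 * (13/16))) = 879/2717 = 0.32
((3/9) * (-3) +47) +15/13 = 613/13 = 47.15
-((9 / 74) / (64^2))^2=-81 / 91872034816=-0.00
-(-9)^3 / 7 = 729 / 7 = 104.14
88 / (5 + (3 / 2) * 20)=2.51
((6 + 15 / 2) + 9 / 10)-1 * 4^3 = -248 / 5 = -49.60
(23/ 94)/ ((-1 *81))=-0.00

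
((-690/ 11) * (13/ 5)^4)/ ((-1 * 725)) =3941418/ 996875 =3.95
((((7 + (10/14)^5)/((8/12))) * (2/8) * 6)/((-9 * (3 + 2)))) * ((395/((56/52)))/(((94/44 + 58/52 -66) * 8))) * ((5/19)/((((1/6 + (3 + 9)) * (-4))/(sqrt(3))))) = -14780825345 * sqrt(3)/10412136032704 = -0.00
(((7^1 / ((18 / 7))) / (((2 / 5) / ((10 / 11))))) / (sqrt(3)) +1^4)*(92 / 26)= 46 / 13 +28175*sqrt(3) / 3861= 16.18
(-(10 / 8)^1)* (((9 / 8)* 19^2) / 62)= -16245 / 1984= -8.19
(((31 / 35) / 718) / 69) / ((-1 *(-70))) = 31 / 121377900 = 0.00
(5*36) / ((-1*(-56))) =45 / 14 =3.21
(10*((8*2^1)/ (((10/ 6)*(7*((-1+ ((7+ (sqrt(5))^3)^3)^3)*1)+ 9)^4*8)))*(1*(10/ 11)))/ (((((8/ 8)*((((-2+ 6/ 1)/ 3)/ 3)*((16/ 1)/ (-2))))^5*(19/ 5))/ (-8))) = 736525739859549203594208048637008793647932923671756675/ 2021476002951777281154904269503725806995210749165895283357643581485816453647040512 - 160832189600027190208473995175605695504373237760375*sqrt(5)/ 987048829566297500563918100343616116696880248616159806326974405022371315257344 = 0.00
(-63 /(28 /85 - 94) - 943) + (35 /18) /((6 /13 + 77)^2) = -11412323063006 /12110787207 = -942.33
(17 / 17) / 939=1 / 939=0.00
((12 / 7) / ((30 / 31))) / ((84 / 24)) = 124 / 245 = 0.51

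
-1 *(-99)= 99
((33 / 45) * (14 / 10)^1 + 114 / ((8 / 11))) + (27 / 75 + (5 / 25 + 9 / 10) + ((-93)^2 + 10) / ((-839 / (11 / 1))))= 11505169 / 251700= 45.71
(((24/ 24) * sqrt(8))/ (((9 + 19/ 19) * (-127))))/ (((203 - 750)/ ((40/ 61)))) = 8 * sqrt(2)/ 4237609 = 0.00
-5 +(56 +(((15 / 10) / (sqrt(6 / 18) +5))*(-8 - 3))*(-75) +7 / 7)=44821 / 148 - 2475*sqrt(3) / 148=273.88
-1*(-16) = 16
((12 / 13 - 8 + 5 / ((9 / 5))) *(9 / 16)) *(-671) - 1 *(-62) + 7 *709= 1382713 / 208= 6647.66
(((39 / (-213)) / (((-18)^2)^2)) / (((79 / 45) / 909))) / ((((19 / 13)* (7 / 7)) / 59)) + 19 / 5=2599027529 / 690580080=3.76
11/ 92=0.12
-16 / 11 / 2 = -8 / 11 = -0.73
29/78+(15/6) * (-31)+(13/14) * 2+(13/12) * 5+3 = -24335/364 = -66.85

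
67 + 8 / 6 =205 / 3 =68.33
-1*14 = -14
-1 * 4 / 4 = -1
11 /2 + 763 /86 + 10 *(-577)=-247492 /43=-5755.63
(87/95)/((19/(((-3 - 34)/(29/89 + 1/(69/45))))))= -6589293/3613610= -1.82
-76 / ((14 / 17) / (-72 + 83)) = -7106 / 7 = -1015.14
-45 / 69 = -15 / 23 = -0.65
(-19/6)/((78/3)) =-19/156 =-0.12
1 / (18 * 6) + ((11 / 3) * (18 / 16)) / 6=301 / 432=0.70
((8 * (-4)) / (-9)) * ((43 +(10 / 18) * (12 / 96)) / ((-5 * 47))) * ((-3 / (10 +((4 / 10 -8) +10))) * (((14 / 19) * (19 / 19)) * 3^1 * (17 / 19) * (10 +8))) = 2952152 / 525977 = 5.61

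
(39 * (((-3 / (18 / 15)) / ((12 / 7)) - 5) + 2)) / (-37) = 1391 / 296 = 4.70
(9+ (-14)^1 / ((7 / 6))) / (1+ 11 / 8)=-24 / 19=-1.26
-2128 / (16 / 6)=-798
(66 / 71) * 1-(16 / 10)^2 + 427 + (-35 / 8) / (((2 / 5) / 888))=-32969313 / 3550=-9287.13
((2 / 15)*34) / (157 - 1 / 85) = 0.03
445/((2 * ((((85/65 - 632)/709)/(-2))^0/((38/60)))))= 140.92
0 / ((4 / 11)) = 0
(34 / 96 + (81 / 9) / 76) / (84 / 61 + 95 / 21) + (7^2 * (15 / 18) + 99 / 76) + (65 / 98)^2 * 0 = 291029363 / 6893808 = 42.22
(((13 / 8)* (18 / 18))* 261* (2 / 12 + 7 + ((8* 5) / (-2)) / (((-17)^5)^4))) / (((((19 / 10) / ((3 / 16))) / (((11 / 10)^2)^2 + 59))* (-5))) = -358532340029095428752894752560102099 / 98842107809668963744806936320000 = -3627.32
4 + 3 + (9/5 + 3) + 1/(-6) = 349/30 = 11.63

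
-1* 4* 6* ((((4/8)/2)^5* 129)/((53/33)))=-12771/6784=-1.88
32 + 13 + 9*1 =54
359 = 359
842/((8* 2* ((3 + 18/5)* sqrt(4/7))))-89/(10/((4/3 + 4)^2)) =-11392/45 + 2105* sqrt(7)/528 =-242.61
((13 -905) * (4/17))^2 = 12730624/289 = 44050.60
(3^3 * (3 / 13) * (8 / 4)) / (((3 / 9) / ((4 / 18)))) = 108 / 13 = 8.31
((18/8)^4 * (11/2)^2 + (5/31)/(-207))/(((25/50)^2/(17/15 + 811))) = 31029559504387/12320640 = 2518502.25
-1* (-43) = 43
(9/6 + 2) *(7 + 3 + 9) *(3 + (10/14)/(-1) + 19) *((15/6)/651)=14155/2604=5.44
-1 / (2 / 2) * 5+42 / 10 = -4 / 5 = -0.80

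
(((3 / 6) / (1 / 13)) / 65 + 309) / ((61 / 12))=18546 / 305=60.81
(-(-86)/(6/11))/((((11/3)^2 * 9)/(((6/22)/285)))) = 43/34485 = 0.00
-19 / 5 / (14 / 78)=-741 / 35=-21.17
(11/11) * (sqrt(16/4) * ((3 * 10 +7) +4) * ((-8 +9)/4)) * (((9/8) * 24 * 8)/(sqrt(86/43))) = 2214 * sqrt(2) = 3131.07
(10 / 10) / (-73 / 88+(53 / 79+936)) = 0.00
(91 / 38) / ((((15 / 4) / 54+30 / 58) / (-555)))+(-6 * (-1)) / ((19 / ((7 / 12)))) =-2265.22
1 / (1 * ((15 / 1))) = 1 / 15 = 0.07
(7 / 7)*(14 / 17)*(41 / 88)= 287 / 748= 0.38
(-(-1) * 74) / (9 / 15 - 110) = -370 / 547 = -0.68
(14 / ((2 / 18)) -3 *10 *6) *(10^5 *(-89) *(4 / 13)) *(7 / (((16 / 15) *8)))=1576968750 / 13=121305288.46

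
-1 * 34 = -34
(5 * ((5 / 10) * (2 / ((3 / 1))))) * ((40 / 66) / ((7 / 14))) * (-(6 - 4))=-400 / 99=-4.04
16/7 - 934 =-6522/7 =-931.71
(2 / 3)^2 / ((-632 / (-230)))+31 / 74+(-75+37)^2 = 76005167 / 52614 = 1444.58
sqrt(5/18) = sqrt(10)/6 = 0.53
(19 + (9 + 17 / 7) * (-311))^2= 612414009 / 49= 12498245.08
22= 22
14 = 14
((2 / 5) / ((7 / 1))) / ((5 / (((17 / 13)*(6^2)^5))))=2055849984 / 2275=903670.32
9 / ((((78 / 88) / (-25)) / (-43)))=141900 / 13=10915.38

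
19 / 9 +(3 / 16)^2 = 4945 / 2304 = 2.15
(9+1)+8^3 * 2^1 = 1034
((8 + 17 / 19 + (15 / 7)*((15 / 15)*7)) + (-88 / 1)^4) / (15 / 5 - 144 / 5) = -5697108190 / 2451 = -2324401.55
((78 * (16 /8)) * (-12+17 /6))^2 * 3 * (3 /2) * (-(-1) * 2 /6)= 3067350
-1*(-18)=18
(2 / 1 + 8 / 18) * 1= 22 / 9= 2.44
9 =9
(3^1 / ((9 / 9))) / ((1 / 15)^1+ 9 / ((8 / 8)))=45 / 136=0.33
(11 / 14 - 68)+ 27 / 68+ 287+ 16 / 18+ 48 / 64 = 237571 / 1071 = 221.82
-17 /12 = -1.42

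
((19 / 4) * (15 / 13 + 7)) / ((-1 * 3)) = -1007 / 78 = -12.91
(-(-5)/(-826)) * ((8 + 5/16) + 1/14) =-4695/92512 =-0.05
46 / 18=2.56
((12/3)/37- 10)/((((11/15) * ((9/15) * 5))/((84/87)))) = -51240/11803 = -4.34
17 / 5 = 3.40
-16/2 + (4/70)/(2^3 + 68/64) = -40568/5075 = -7.99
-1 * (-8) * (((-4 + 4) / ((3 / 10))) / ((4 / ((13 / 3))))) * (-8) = 0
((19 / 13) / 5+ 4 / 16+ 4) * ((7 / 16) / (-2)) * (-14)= 57869 / 4160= 13.91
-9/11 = -0.82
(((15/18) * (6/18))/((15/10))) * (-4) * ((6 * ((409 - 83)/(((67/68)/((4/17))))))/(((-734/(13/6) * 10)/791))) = 53636128/663903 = 80.79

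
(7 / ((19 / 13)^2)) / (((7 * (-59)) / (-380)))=3380 / 1121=3.02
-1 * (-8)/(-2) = -4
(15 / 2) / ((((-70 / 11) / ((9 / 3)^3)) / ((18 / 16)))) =-8019 / 224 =-35.80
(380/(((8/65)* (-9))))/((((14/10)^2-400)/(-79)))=-12195625/179118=-68.09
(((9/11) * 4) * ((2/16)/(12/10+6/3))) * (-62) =-1395/176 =-7.93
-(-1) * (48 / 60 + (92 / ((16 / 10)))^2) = 66141 / 20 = 3307.05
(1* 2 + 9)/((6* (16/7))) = 77/96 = 0.80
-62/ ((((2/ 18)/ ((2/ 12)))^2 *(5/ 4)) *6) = -93/ 5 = -18.60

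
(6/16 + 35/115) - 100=-18275/184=-99.32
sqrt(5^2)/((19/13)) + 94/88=3753/836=4.49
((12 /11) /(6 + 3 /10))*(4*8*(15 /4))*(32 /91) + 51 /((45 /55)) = 69.64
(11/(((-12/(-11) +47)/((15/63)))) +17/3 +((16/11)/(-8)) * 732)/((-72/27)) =3891115/81466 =47.76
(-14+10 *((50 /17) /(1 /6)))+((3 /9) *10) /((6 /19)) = 173.03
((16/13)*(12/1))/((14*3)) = 32/91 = 0.35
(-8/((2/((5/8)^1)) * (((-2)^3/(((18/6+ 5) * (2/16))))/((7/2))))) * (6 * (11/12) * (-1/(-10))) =77/128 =0.60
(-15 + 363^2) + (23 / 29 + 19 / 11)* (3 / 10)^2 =1050739959 / 7975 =131754.23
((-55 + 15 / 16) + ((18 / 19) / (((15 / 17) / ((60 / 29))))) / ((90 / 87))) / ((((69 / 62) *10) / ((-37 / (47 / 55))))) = 995620087 / 4929360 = 201.98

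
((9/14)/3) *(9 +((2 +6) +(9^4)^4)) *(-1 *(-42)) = 16677181699666722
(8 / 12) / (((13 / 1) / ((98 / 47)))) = 196 / 1833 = 0.11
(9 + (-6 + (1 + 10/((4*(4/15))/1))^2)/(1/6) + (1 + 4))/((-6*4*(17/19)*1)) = -379297/13056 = -29.05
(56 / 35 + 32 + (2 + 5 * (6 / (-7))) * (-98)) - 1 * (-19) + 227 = 503.60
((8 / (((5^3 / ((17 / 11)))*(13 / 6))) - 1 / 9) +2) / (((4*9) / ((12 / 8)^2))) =311219 / 2574000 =0.12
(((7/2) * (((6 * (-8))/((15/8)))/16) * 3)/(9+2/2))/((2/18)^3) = -1224.72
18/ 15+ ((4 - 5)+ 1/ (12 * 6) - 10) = -3523/ 360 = -9.79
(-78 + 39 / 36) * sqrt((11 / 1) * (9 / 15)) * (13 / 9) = -285.43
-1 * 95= -95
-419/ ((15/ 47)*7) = -19693/ 105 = -187.55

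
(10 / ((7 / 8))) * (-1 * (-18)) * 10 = 14400 / 7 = 2057.14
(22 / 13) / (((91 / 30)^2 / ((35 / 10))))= 9900 / 15379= 0.64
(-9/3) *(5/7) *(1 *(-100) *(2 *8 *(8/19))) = 192000/133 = 1443.61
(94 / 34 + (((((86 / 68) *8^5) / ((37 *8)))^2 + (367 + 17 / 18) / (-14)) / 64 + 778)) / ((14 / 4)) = 6933687217561 / 22333143168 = 310.47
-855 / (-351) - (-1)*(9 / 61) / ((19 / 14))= 115019 / 45201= 2.54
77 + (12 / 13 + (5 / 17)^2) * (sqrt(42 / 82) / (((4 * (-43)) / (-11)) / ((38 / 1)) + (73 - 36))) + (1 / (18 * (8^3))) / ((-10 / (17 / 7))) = 792737 * sqrt(861) / 1204415303 + 49674223 / 645120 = 77.02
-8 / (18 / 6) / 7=-8 / 21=-0.38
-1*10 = -10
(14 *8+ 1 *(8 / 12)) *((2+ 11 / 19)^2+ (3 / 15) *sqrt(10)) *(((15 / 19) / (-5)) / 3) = -811538 / 20577-338 *sqrt(10) / 285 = -43.19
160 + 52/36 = 1453/9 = 161.44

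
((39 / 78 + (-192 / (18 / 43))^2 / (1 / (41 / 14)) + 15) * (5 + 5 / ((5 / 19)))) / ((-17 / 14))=-621042952 / 51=-12177312.78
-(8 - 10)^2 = -4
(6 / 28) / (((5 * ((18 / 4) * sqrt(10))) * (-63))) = -sqrt(10) / 66150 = -0.00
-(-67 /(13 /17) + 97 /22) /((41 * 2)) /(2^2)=23797 /93808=0.25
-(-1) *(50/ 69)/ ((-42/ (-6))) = 50/ 483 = 0.10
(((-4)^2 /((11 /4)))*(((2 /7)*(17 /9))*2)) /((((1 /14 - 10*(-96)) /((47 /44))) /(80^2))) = 654540800 /14637249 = 44.72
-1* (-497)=497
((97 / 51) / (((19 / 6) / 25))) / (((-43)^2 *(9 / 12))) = 19400 / 1791681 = 0.01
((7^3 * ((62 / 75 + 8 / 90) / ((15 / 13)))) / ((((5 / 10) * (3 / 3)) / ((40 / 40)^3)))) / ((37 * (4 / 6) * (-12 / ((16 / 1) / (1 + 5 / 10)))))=-7348432 / 374625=-19.62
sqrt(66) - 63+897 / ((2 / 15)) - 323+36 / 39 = sqrt(66)+164903 / 26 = 6350.55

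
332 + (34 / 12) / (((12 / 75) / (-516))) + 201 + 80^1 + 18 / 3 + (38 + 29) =-16903 / 2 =-8451.50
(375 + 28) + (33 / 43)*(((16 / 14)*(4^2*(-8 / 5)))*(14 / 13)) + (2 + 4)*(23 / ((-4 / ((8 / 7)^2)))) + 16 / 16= 45846844 / 136955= 334.76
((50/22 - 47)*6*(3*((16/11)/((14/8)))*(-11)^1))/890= 283392/34265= 8.27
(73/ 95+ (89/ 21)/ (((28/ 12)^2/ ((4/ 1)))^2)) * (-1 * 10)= -9758942/ 319333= -30.56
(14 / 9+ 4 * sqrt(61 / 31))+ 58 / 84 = 283 / 126+ 4 * sqrt(1891) / 31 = 7.86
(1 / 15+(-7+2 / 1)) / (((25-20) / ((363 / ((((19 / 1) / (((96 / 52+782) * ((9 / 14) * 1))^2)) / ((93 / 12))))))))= -11672991656667 / 314678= -37095035.74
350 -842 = -492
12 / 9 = 1.33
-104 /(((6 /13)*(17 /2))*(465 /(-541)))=731432 /23715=30.84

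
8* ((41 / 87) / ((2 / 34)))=5576 / 87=64.09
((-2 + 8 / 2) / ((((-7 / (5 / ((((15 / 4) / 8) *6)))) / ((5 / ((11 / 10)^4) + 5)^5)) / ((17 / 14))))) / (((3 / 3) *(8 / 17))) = -16408523512665603556931806250 / 296682747765258964057641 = -55306.63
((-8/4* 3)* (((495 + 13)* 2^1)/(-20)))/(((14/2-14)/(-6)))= 9144/35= 261.26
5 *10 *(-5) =-250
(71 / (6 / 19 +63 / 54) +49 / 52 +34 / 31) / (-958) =-1046387 / 20075848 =-0.05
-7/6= -1.17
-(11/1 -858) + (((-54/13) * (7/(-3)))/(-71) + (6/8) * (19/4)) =12559091/14768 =850.43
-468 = -468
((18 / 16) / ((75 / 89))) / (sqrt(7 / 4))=267 * sqrt(7) / 700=1.01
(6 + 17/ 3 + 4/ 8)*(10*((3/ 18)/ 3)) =365/ 54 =6.76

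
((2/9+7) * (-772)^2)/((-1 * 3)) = -38738960/27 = -1434776.30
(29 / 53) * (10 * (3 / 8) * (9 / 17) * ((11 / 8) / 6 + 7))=452835 / 57664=7.85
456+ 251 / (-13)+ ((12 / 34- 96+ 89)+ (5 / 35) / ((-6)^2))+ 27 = 25453985 / 55692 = 457.05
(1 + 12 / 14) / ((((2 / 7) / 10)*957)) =65 / 957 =0.07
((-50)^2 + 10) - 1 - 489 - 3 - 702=1315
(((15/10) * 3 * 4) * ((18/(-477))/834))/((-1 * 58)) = 3/213643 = 0.00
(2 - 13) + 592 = 581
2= 2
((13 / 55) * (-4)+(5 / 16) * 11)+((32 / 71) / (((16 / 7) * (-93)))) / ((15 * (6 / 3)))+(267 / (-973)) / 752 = 198625940039 / 79717913352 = 2.49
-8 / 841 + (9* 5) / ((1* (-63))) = -0.72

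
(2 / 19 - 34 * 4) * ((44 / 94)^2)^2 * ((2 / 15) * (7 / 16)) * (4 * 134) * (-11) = 3120415949728 / 1390709085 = 2243.76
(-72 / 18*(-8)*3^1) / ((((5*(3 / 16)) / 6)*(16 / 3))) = 576 / 5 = 115.20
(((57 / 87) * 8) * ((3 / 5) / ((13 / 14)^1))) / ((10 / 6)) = 19152 / 9425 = 2.03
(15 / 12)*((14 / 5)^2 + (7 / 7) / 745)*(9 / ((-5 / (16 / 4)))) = -262881 / 3725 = -70.57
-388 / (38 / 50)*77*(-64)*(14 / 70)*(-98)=-936911360 / 19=-49311124.21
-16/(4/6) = -24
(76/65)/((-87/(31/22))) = -1178/62205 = -0.02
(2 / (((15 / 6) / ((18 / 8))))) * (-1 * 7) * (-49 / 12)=1029 / 20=51.45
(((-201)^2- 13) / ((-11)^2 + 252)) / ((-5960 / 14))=-70679 / 277885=-0.25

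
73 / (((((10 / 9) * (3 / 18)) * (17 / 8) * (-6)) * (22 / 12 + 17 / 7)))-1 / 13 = -1450103 / 197795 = -7.33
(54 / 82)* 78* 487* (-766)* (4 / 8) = -392813226 / 41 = -9580810.39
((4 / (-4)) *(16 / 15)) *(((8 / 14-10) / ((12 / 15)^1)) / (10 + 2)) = 22 / 21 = 1.05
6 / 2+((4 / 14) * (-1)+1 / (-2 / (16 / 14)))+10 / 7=25 / 7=3.57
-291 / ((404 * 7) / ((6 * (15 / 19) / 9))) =-1455 / 26866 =-0.05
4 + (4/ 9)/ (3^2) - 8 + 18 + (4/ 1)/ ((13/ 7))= 17062/ 1053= 16.20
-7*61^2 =-26047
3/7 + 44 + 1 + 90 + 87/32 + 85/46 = 721255/5152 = 140.00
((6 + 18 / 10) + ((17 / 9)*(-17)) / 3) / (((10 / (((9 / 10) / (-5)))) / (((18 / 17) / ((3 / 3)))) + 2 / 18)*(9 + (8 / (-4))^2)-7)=294 / 69625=0.00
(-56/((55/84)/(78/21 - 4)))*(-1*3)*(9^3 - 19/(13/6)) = -37751616/715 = -52799.46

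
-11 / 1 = -11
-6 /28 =-3 /14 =-0.21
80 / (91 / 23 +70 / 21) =5520 / 503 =10.97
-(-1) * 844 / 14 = 422 / 7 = 60.29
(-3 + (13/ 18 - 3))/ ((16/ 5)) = -475/ 288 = -1.65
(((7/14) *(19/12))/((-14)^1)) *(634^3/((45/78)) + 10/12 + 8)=-251782027787/10080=-24978375.77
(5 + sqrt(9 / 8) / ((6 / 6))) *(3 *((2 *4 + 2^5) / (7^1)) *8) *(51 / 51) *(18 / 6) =2160 *sqrt(2) / 7 + 14400 / 7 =2493.53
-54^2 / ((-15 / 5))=972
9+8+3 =20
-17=-17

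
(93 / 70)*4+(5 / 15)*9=291 / 35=8.31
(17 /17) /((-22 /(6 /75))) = -1 /275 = -0.00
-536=-536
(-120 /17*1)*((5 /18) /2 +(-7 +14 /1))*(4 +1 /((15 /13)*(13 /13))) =-37522 /153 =-245.24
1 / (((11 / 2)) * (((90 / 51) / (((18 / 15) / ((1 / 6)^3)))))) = 7344 / 275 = 26.71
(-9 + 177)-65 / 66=11023 / 66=167.02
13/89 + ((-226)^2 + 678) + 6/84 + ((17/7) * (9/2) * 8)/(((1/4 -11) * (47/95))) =18612045025/359738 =51737.78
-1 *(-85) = 85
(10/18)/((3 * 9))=5/243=0.02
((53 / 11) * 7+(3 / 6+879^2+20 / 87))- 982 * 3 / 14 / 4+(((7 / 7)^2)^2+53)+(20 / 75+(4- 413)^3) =-3021036949109 / 44660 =-67645251.88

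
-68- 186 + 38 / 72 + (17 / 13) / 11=-1304263 / 5148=-253.35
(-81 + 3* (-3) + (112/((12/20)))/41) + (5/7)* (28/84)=-24455/287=-85.21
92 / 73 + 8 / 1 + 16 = 1844 / 73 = 25.26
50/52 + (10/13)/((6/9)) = 55/26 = 2.12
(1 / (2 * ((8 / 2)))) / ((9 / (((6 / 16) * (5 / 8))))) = 5 / 1536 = 0.00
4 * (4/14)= 8/7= 1.14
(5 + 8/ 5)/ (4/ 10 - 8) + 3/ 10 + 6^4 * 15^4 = 6232949946/ 95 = 65609999.43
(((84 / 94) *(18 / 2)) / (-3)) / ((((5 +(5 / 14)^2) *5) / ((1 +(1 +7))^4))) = -54010152 / 78725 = -686.06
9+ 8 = 17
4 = 4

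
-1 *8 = -8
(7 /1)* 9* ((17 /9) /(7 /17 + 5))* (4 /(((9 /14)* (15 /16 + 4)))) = 453152 /16353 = 27.71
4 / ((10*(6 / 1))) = 1 / 15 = 0.07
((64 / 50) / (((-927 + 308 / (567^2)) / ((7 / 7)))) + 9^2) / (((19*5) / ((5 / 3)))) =28737152487 / 20222785375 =1.42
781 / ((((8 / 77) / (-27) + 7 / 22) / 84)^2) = 95274916317504 / 1708249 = 55773436.03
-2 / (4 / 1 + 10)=-1 / 7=-0.14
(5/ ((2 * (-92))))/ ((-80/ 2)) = 1/ 1472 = 0.00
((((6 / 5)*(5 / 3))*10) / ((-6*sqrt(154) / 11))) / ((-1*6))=5*sqrt(154) / 126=0.49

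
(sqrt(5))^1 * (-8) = -8 * sqrt(5) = -17.89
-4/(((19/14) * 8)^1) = -0.37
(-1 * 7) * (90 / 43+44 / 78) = -31192 / 1677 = -18.60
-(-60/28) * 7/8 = 15/8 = 1.88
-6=-6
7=7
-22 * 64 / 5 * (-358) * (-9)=-4536576 / 5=-907315.20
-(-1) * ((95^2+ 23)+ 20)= 9068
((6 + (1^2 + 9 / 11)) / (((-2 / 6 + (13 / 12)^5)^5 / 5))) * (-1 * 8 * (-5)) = 16408149262779870229142333030400 / 21927288625736492641821384239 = 748.30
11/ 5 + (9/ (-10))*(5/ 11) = 197/ 110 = 1.79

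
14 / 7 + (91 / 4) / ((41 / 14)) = 801 / 82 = 9.77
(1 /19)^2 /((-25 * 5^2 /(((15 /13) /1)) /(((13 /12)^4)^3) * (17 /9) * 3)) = -1792160394037 /759973728485376000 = -0.00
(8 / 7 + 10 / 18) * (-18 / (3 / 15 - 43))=5 / 7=0.71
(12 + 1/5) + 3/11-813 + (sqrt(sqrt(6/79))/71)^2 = -44029/55 + sqrt(474)/398239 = -800.53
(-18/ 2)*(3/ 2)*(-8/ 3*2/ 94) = 36/ 47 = 0.77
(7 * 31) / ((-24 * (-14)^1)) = 31 / 48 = 0.65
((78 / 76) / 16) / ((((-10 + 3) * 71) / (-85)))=3315 / 302176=0.01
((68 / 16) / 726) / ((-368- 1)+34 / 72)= -51 / 3210614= -0.00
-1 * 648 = -648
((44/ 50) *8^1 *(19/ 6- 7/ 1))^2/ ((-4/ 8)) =-8193152/ 5625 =-1456.56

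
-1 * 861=-861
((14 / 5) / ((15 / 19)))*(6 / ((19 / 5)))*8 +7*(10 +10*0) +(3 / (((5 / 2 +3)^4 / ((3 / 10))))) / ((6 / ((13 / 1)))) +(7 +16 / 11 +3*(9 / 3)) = 1936370 / 14641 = 132.26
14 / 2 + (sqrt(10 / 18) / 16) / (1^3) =sqrt(5) / 48 + 7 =7.05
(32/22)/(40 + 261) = 16/3311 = 0.00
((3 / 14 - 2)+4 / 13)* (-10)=1345 / 91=14.78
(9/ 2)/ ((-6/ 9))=-27/ 4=-6.75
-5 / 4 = -1.25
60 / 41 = 1.46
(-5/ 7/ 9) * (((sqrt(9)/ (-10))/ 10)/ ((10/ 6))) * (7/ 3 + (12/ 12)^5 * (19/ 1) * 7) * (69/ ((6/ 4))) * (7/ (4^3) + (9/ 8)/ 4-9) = -367517/ 4800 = -76.57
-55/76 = -0.72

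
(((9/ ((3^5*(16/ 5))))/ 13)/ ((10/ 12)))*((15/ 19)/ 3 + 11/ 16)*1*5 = 1445/ 284544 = 0.01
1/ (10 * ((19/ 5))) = 1/ 38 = 0.03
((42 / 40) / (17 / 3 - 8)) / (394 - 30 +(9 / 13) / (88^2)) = -226512 / 183223085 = -0.00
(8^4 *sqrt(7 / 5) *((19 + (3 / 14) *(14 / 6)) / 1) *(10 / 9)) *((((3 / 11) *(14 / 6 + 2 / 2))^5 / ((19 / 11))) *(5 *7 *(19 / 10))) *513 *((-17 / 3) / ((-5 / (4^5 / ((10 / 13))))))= 4808043921408000 *sqrt(35) / 14641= 1942816162809.70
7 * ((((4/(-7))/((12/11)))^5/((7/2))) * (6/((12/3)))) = -161051/1361367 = -0.12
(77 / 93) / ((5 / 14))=1078 / 465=2.32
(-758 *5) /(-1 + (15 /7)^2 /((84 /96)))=-1299970 /1457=-892.22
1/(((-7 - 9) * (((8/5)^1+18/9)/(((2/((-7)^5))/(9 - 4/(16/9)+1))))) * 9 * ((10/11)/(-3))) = -11/112539672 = -0.00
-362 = -362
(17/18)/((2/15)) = 85/12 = 7.08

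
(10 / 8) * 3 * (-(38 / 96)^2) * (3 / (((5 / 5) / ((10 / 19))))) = -0.93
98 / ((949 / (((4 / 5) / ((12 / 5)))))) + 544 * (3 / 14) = 2323838 / 19929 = 116.61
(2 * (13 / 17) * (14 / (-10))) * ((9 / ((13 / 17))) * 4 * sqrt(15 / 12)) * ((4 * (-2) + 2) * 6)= 4057.12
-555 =-555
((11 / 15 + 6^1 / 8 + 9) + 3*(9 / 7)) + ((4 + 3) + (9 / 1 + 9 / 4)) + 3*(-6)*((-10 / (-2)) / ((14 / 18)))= -8728 / 105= -83.12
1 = 1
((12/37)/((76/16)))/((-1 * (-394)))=0.00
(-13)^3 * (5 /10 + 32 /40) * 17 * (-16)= 3884296 /5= 776859.20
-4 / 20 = -0.20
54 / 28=27 / 14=1.93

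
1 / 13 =0.08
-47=-47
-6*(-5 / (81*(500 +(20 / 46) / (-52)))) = 1196 / 1614573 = 0.00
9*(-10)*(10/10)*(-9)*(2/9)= 180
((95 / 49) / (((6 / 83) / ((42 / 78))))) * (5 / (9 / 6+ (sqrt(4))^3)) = 2075 / 273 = 7.60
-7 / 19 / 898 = -7 / 17062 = -0.00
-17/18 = -0.94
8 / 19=0.42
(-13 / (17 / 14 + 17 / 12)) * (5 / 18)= -70 / 51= -1.37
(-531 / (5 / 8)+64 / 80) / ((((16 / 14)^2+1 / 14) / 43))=-17884216 / 675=-26495.13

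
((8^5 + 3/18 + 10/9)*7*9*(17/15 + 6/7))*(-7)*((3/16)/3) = -862946161/480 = -1797804.50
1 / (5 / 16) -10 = -34 / 5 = -6.80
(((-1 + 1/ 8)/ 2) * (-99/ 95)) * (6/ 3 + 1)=1.37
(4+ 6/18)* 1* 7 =91/3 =30.33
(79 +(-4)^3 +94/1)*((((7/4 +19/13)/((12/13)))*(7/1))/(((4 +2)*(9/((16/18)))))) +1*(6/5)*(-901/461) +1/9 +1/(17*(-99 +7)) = 54482728147/1314029790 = 41.46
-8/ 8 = -1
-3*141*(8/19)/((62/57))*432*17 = -37278144/31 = -1202520.77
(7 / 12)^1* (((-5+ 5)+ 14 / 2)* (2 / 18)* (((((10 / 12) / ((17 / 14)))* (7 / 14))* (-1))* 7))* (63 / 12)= -84035 / 14688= -5.72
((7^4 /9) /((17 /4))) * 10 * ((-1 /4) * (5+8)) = -2040.07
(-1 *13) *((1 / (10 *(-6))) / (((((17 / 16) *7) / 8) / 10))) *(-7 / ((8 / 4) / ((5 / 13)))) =-160 / 51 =-3.14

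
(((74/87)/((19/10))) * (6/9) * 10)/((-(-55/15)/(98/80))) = 18130/18183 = 1.00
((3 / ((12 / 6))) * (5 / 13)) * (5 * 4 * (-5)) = -750 / 13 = -57.69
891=891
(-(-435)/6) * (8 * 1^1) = 580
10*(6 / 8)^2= 45 / 8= 5.62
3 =3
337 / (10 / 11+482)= 3707 / 5312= 0.70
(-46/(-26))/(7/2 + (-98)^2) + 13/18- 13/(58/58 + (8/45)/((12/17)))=-4827143/499590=-9.66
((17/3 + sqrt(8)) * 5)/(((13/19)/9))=1710 * sqrt(2)/13 + 4845/13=558.72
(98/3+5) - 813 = -2326/3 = -775.33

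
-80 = -80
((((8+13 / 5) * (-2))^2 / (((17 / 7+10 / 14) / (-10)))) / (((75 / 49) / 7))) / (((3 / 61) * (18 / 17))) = -13987904266 / 111375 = -125592.86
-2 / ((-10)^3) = 1 / 500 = 0.00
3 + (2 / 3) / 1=11 / 3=3.67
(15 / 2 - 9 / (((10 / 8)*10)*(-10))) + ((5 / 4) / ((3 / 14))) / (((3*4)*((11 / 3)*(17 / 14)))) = 2154571 / 280500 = 7.68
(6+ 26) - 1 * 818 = -786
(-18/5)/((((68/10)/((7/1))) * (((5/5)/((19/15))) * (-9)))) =133/255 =0.52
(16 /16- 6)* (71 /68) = -355 /68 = -5.22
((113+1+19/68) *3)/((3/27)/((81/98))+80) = 16995177/3972424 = 4.28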